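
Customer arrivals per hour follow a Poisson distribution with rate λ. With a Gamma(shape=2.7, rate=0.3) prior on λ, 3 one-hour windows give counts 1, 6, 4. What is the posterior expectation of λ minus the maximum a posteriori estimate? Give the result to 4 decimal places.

0.3030

Σ counts = 11. Posterior: Gamma(shape = 2.7+11 = 13.7, rate = 0.3+3 = 3.3).
Mode = (α−1)/β = 12.7/3.3 = 3.8485.
Mean = α/β = 13.7/3.3 = 4.1515.
Difference = 4.1515 − 3.8485 = 0.3030.
Right-skewed posterior ⇒ mode < mean.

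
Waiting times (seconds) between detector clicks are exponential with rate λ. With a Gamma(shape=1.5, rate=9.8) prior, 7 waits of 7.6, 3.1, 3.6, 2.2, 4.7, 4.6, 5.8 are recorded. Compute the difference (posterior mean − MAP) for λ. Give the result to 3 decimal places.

Σ times = 31.6. Posterior: Gamma(shape = 1.5+7 = 8.5, rate = 9.8+31.6 = 41.4).
Mode = (α−1)/β = 7.5/41.4 = 0.181.
Mean = α/β = 8.5/41.4 = 0.205.
Difference = 0.205 − 0.181 = 0.024.
The mean is pulled above the mode by the posterior's right skew.

0.024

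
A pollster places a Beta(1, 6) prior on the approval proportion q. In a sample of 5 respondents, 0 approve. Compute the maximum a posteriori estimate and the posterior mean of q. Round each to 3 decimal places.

MAP = 0.000; posterior mean = 0.083

Posterior: Beta(1+0, 6+5) = Beta(1, 11).
Since α = 1 ≤ 1 and β > 1, the Beta density is monotone decreasing on [0,1]; the mode is at 0.
Mean = 1/(1+11) = 0.083.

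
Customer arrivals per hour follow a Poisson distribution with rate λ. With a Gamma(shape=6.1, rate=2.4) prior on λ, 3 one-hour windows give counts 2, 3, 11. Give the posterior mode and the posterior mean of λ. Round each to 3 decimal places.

MAP = 3.907; posterior mean = 4.093

Σ counts = 16. Posterior: Gamma(shape = 6.1+16 = 22.1, rate = 2.4+3 = 5.4).
Mode = (α−1)/β = 21.1/5.4 = 3.907.
Mean = α/β = 22.1/5.4 = 4.093.
The mean is pulled above the mode by the posterior's right skew.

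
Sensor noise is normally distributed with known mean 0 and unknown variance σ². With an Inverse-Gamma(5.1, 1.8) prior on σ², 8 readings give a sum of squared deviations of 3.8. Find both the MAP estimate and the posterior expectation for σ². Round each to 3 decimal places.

MAP = 0.366; posterior mean = 0.457

Posterior: Inverse-Gamma(shape = 5.1+8/2 = 9.1, scale = 1.8+3.8/2 = 3.7).
Mode = β/(α+1) = 3.7/10.1 = 0.366.
Mean = β/(α−1) = 3.7/8.1 = 0.457.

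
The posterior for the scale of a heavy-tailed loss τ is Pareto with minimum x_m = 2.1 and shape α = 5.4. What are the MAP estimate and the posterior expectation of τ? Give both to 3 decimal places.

The Pareto density is strictly decreasing on [x_m, ∞), so the mode is x_m = 2.100.
Mean = α·x_m/(α−1) = 5.4·2.1/4.4 = 2.577.
The mean is pulled above the mode by the posterior's right skew.

τ_MAP = 2.100, E[τ|data] = 2.577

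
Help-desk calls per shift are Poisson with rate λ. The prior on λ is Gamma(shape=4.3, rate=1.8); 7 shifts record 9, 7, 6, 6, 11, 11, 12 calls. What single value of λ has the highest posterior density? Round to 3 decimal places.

7.420

Σ counts = 62. Posterior: Gamma(shape = 4.3+62 = 66.3, rate = 1.8+7 = 8.8).
Mode = (α−1)/β = 65.3/8.8 = 7.420.
Mean = α/β = 66.3/8.8 = 7.534.
This is the posterior mode — the MAP estimate.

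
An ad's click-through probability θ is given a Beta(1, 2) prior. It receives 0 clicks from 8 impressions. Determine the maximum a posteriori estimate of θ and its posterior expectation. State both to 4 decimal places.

Posterior: Beta(1+0, 2+8) = Beta(1, 10).
Since α = 1 ≤ 1 and β > 1, the Beta density is monotone decreasing on [0,1]; the mode is at 0.
Mean = 1/(1+10) = 0.0909.

MAP = 0.0000; posterior mean = 0.0909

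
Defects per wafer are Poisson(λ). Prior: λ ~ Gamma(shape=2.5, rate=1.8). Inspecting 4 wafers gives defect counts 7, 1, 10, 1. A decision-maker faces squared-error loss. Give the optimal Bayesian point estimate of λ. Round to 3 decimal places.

3.707

Σ counts = 19. Posterior: Gamma(shape = 2.5+19 = 21.5, rate = 1.8+4 = 5.8).
Mode = (α−1)/β = 20.5/5.8 = 3.534.
Mean = α/β = 21.5/5.8 = 3.707.
Squared-error loss ⇒ the optimal estimator is the posterior mean.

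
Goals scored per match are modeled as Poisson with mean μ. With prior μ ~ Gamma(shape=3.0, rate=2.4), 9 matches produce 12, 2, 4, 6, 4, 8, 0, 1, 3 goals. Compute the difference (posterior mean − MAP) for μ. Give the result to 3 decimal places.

Σ counts = 40. Posterior: Gamma(shape = 3.0+40 = 43.0, rate = 2.4+9 = 11.4).
Mode = (α−1)/β = 42.0/11.4 = 3.684.
Mean = α/β = 43.0/11.4 = 3.772.
Difference = 3.772 − 3.684 = 0.088.

0.088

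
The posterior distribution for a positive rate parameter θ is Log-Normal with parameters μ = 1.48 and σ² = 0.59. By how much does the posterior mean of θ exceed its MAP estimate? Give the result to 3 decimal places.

3.465

Mode = exp(μ − σ²) = exp(0.89) = 2.435.
Mean = exp(μ + σ²/2) = exp(1.775) = 5.900.
Difference = 5.900 − 2.435 = 3.465.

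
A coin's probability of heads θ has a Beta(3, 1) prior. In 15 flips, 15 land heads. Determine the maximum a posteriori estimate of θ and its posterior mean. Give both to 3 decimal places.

Posterior: Beta(3+15, 1+0) = Beta(18, 1).
Since β = 1 ≤ 1 and α > 1, the Beta density is monotone increasing on [0,1]; the mode is at 1.
Mean = 18/(18+1) = 0.947.

θ_MAP = 1.000, E[θ|data] = 0.947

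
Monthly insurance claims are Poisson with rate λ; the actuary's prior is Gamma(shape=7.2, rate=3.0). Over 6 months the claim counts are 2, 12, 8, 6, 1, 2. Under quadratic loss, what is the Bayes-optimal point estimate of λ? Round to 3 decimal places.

Σ counts = 31. Posterior: Gamma(shape = 7.2+31 = 38.2, rate = 3.0+6 = 9.0).
Mode = (α−1)/β = 37.2/9.0 = 4.133.
Mean = α/β = 38.2/9.0 = 4.244.
Quadratic loss ⇒ the optimal estimator is the posterior mean.

4.244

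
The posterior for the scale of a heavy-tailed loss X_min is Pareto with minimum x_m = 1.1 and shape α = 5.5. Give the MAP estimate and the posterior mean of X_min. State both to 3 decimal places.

MAP = 1.100, posterior mean = 1.344

The Pareto density is strictly decreasing on [x_m, ∞), so the mode is x_m = 1.100.
Mean = α·x_m/(α−1) = 5.5·1.1/4.5 = 1.344.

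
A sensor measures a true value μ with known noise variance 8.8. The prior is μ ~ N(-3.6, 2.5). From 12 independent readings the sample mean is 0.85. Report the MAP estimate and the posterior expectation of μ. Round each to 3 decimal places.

μ_MAP = -0.159, E[μ|data] = -0.159

Posterior for μ is Normal. Precision-weighted mean: (1/2.5·-3.6 + 12/8.8·0.85) / (1/2.5 + 12/8.8) = -0.159.
A Normal posterior is symmetric, so mode = mean.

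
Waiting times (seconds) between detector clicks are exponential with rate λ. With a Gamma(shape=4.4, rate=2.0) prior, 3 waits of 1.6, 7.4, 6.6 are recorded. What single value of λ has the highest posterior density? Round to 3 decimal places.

0.364

Σ times = 15.6. Posterior: Gamma(shape = 4.4+3 = 7.4, rate = 2.0+15.6 = 17.6).
Mode = (α−1)/β = 6.4/17.6 = 0.364.
Mean = α/β = 7.4/17.6 = 0.420.
This is the posterior mode — the MAP estimate.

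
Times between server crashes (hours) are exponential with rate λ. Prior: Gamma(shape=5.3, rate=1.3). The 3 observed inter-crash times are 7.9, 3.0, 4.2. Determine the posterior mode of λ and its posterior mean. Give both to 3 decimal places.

Σ times = 15.1. Posterior: Gamma(shape = 5.3+3 = 8.3, rate = 1.3+15.1 = 16.4).
Mode = (α−1)/β = 7.3/16.4 = 0.445.
Mean = α/β = 8.3/16.4 = 0.506.

MAP = 0.445; posterior mean = 0.506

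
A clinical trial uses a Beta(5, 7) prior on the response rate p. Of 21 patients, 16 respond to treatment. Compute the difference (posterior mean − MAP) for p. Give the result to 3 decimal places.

-0.009

Posterior: Beta(5+16, 7+5) = Beta(21, 12).
Mode = (21−1)/(21+12−2) = 20/31 = 0.645.
Mean = 21/(21+12) = 21/33 = 0.636.
Difference = 0.636 − 0.645 = -0.009.
The posterior is left-skewed, so the mode exceeds the mean.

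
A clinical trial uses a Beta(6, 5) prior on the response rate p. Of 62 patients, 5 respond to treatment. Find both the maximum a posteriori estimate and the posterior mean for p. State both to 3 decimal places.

MAP: 0.141. Posterior mean: 0.151.

Posterior: Beta(6+5, 5+57) = Beta(11, 62).
Mode = (11−1)/(11+62−2) = 10/71 = 0.141.
Mean = 11/(11+62) = 11/73 = 0.151.
The mean is pulled above the mode by the posterior's right skew.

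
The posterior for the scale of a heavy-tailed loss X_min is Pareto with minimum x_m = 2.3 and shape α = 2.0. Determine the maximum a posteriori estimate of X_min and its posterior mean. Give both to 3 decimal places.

X_min_MAP = 2.300, E[X_min|data] = 4.600

The Pareto density is strictly decreasing on [x_m, ∞), so the mode is x_m = 2.300.
Mean = α·x_m/(α−1) = 2.0·2.3/1.0 = 4.600.
The mean is pulled above the mode by the posterior's right skew.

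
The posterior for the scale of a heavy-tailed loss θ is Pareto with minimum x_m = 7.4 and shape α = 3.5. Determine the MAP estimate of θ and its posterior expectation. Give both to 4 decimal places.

The Pareto density is strictly decreasing on [x_m, ∞), so the mode is x_m = 7.4000.
Mean = α·x_m/(α−1) = 3.5·7.4/2.5 = 10.3600.

MAP = 7.4000; posterior mean = 10.3600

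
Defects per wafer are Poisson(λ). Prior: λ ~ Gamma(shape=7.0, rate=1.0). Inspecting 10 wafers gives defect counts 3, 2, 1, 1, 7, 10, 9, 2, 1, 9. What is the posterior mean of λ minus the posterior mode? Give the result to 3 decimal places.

0.091

Σ counts = 45. Posterior: Gamma(shape = 7.0+45 = 52.0, rate = 1.0+10 = 11.0).
Mode = (α−1)/β = 51.0/11.0 = 4.636.
Mean = α/β = 52.0/11.0 = 4.727.
Difference = 4.727 − 4.636 = 0.091.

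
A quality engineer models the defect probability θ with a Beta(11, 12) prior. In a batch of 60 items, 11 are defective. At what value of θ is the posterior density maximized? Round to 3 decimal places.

Posterior: Beta(11+11, 12+49) = Beta(22, 61).
Mode = (22−1)/(22+61−2) = 21/81 = 0.259.
Mean = 22/(22+61) = 22/83 = 0.265.
This is the posterior mode — the MAP estimate.

0.259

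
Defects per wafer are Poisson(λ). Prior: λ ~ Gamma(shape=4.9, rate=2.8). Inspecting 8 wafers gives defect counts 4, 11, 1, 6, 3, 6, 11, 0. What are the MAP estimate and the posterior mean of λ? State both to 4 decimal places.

MAP = 4.2500; posterior mean = 4.3426

Σ counts = 42. Posterior: Gamma(shape = 4.9+42 = 46.9, rate = 2.8+8 = 10.8).
Mode = (α−1)/β = 45.9/10.8 = 4.2500.
Mean = α/β = 46.9/10.8 = 4.3426.
The posterior is right-skewed, so the mean exceeds the mode.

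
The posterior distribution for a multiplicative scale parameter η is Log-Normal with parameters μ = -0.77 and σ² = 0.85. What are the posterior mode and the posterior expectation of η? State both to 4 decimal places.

Mode = exp(μ − σ²) = exp(-1.62) = 0.1979.
Mean = exp(μ + σ²/2) = exp(-0.345) = 0.7082.

MAP = 0.1979, posterior mean = 0.7082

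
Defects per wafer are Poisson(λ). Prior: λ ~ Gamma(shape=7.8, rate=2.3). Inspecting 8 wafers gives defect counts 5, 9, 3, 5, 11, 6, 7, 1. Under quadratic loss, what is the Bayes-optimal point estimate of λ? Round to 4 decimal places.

5.3204

Σ counts = 47. Posterior: Gamma(shape = 7.8+47 = 54.8, rate = 2.3+8 = 10.3).
Mode = (α−1)/β = 53.8/10.3 = 5.2233.
Mean = α/β = 54.8/10.3 = 5.3204.
Quadratic loss ⇒ the optimal estimator is the posterior mean.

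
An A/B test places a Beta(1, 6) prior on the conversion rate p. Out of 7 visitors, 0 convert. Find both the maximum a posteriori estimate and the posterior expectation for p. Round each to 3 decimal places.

MAP = 0.000; posterior mean = 0.071

Posterior: Beta(1+0, 6+7) = Beta(1, 13).
Since α = 1 ≤ 1 and β > 1, the Beta density is monotone decreasing on [0,1]; the mode is at 0.
Mean = 1/(1+13) = 0.071.
The posterior is right-skewed, so the mean exceeds the mode.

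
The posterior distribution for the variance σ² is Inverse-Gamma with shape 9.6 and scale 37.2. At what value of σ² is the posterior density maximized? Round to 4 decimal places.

3.5094

Mode = β/(α+1) = 37.2/10.6 = 3.5094.
Mean = β/(α−1) = 37.2/8.6 = 4.3256.
This is the posterior mode — the MAP estimate.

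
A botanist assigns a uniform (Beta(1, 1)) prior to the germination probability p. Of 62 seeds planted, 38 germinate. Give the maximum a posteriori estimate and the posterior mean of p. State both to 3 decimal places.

Posterior: Beta(1+38, 1+24) = Beta(39, 25).
Mode = (39−1)/(39+25−2) = 38/62 = 0.613.
With a flat prior the MAP equals the MLE, 38/62.
Mean = 39/(39+25) = 39/64 = 0.609.
Left-skewed posterior ⇒ mean < mode.

maximum a posteriori estimate = 0.613, posterior mean = 0.609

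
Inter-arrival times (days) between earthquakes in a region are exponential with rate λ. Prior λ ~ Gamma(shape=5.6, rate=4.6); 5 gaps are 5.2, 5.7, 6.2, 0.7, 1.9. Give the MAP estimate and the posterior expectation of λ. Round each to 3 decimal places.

MAP = 0.395; posterior mean = 0.436

Σ times = 19.7. Posterior: Gamma(shape = 5.6+5 = 10.6, rate = 4.6+19.7 = 24.3).
Mode = (α−1)/β = 9.6/24.3 = 0.395.
Mean = α/β = 10.6/24.3 = 0.436.
The mean is pulled above the mode by the posterior's right skew.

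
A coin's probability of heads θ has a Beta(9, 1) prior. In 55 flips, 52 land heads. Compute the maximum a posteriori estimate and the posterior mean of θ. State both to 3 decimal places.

θ_MAP = 0.952, E[θ|data] = 0.938

Posterior: Beta(9+52, 1+3) = Beta(61, 4).
Mode = (61−1)/(61+4−2) = 60/63 = 0.952.
Mean = 61/(61+4) = 61/65 = 0.938.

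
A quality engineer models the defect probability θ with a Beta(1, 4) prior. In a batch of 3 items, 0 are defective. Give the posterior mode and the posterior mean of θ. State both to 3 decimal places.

MAP: 0.000. Posterior mean: 0.125.

Posterior: Beta(1+0, 4+3) = Beta(1, 7).
Since α = 1 ≤ 1 and β > 1, the Beta density is monotone decreasing on [0,1]; the mode is at 0.
Mean = 1/(1+7) = 0.125.
Mean > mode: the posterior has a right tail.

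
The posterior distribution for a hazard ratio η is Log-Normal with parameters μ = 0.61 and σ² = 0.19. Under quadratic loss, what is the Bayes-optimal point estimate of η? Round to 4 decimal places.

2.0238

Mode = exp(μ − σ²) = exp(0.42) = 1.5220.
Mean = exp(μ + σ²/2) = exp(0.705) = 2.0238.
Quadratic loss ⇒ the optimal estimator is the posterior mean.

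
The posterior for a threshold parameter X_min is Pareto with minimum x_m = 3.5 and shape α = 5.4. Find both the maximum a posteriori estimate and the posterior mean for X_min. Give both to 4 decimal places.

The Pareto density is strictly decreasing on [x_m, ∞), so the mode is x_m = 3.5000.
Mean = α·x_m/(α−1) = 5.4·3.5/4.4 = 4.2955.
Right-skewed posterior ⇒ mode < mean.

maximum a posteriori estimate = 3.5000, posterior mean = 4.2955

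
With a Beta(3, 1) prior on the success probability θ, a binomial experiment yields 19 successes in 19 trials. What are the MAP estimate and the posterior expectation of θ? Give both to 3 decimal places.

MAP estimate = 1.000, posterior expectation = 0.957

Posterior: Beta(3+19, 1+0) = Beta(22, 1).
Since β = 1 ≤ 1 and α > 1, the Beta density is monotone increasing on [0,1]; the mode is at 1.
Mean = 22/(22+1) = 0.957.
The posterior is left-skewed, so the mode exceeds the mean.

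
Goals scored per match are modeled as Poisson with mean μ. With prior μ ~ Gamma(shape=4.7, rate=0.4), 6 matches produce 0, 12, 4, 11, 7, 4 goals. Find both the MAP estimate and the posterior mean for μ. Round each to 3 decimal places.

μ_MAP = 6.516, E[μ|data] = 6.672

Σ counts = 38. Posterior: Gamma(shape = 4.7+38 = 42.7, rate = 0.4+6 = 6.4).
Mode = (α−1)/β = 41.7/6.4 = 6.516.
Mean = α/β = 42.7/6.4 = 6.672.
The mean is pulled above the mode by the posterior's right skew.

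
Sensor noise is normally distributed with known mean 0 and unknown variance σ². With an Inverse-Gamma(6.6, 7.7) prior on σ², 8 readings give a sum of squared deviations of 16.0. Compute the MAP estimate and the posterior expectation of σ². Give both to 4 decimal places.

MAP = 1.3534, posterior mean = 1.6354

Posterior: Inverse-Gamma(shape = 6.6+8/2 = 10.6, scale = 7.7+16.0/2 = 15.7).
Mode = β/(α+1) = 15.7/11.6 = 1.3534.
Mean = β/(α−1) = 15.7/9.6 = 1.6354.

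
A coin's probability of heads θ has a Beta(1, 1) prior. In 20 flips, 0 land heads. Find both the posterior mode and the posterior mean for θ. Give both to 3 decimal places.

θ_MAP = 0.000, E[θ|data] = 0.045

Posterior: Beta(1+0, 1+20) = Beta(1, 21).
Since α = 1 ≤ 1 and β > 1, the Beta density is monotone decreasing on [0,1]; the mode is at 0.
Mean = 1/(1+21) = 0.045.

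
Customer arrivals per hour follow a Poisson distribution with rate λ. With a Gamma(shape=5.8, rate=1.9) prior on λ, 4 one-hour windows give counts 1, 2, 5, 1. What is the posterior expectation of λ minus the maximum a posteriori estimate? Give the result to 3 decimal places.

Σ counts = 9. Posterior: Gamma(shape = 5.8+9 = 14.8, rate = 1.9+4 = 5.9).
Mode = (α−1)/β = 13.8/5.9 = 2.339.
Mean = α/β = 14.8/5.9 = 2.508.
Difference = 2.508 − 2.339 = 0.169.

0.169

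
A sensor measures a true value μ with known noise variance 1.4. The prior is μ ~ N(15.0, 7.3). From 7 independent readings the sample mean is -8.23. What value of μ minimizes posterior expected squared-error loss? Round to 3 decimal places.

-7.611

Posterior for μ is Normal. Precision-weighted mean: (1/7.3·15.0 + 7/1.4·-8.23) / (1/7.3 + 7/1.4) = -7.611.
A Normal posterior is symmetric, so mode = mean.
Squared-error loss ⇒ the optimal estimator is the posterior mean.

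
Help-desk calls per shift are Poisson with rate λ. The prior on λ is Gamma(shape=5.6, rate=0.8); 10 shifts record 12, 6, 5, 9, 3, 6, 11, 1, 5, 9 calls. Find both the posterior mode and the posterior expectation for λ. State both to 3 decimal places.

Σ counts = 67. Posterior: Gamma(shape = 5.6+67 = 72.6, rate = 0.8+10 = 10.8).
Mode = (α−1)/β = 71.6/10.8 = 6.630.
Mean = α/β = 72.6/10.8 = 6.722.
Mean > mode: the posterior has a right tail.

λ_MAP = 6.630, E[λ|data] = 6.722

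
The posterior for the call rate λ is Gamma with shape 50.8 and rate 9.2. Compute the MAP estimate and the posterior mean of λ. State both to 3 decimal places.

Mode = (α−1)/β = 49.8/9.2 = 5.413.
Mean = α/β = 50.8/9.2 = 5.522.

λ_MAP = 5.413, E[λ|data] = 5.522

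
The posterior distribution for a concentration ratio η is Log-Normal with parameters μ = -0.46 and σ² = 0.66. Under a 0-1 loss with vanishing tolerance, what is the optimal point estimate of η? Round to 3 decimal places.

0.326

Mode = exp(μ − σ²) = exp(-1.12) = 0.326.
Mean = exp(μ + σ²/2) = exp(-0.130) = 0.878.
This is the posterior mode — the MAP estimate.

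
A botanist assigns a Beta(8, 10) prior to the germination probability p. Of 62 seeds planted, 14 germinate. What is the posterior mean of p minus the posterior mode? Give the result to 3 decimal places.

Posterior: Beta(8+14, 10+48) = Beta(22, 58).
Mode = (22−1)/(22+58−2) = 21/78 = 0.269.
Mean = 22/(22+58) = 22/80 = 0.275.
Difference = 0.275 − 0.269 = 0.006.

0.006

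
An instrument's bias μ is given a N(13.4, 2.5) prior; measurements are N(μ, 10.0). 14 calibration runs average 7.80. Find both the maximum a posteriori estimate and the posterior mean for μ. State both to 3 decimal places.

Posterior for μ is Normal. Precision-weighted mean: (1/2.5·13.4 + 14/10.0·7.80) / (1/2.5 + 14/10.0) = 9.044.
A Normal posterior is symmetric, so mode = mean.

MAP = 9.044, posterior mean = 9.044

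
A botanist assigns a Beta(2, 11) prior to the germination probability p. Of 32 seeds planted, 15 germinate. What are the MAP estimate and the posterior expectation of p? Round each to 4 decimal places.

Posterior: Beta(2+15, 11+17) = Beta(17, 28).
Mode = (17−1)/(17+28−2) = 16/43 = 0.3721.
Mean = 17/(17+28) = 17/45 = 0.3778.
Mean > mode: the posterior has a right tail.

MAP = 0.3721; posterior mean = 0.3778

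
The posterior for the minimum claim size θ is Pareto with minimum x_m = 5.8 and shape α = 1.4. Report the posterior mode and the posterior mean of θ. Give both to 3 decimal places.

MAP = 5.800; posterior mean = 20.300

The Pareto density is strictly decreasing on [x_m, ∞), so the mode is x_m = 5.800.
Mean = α·x_m/(α−1) = 1.4·5.8/0.4 = 20.300.
Mean > mode: the posterior has a right tail.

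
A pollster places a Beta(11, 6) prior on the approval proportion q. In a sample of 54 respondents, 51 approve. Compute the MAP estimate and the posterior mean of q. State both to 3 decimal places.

q_MAP = 0.884, E[q|data] = 0.873

Posterior: Beta(11+51, 6+3) = Beta(62, 9).
Mode = (62−1)/(62+9−2) = 61/69 = 0.884.
Mean = 62/(62+9) = 62/71 = 0.873.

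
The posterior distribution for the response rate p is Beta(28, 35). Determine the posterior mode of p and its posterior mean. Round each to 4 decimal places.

MAP: 0.4426. Posterior mean: 0.4444.

Mode = (28−1)/(28+35−2) = 27/61 = 0.4426.
Mean = 28/(28+35) = 28/63 = 0.4444.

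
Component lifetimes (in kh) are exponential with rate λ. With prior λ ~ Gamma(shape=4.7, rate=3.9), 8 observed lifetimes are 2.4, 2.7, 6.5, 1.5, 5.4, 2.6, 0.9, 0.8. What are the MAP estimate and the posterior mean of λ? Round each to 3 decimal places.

MAP estimate = 0.438, posterior mean = 0.476

Σ times = 22.8. Posterior: Gamma(shape = 4.7+8 = 12.7, rate = 3.9+22.8 = 26.7).
Mode = (α−1)/β = 11.7/26.7 = 0.438.
Mean = α/β = 12.7/26.7 = 0.476.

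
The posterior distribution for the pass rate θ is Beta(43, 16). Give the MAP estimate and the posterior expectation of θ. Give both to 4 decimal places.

Mode = (43−1)/(43+16−2) = 42/57 = 0.7368.
Mean = 43/(43+16) = 43/59 = 0.7288.

MAP estimate = 0.7368, posterior expectation = 0.7288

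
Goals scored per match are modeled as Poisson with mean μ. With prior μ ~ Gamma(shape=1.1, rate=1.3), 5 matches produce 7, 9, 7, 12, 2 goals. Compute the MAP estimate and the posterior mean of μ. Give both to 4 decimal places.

Σ counts = 37. Posterior: Gamma(shape = 1.1+37 = 38.1, rate = 1.3+5 = 6.3).
Mode = (α−1)/β = 37.1/6.3 = 5.8889.
Mean = α/β = 38.1/6.3 = 6.0476.

MAP = 5.8889; posterior mean = 6.0476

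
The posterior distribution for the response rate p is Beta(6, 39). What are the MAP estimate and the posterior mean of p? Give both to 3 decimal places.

MAP = 0.116; posterior mean = 0.133

Mode = (6−1)/(6+39−2) = 5/43 = 0.116.
Mean = 6/(6+39) = 6/45 = 0.133.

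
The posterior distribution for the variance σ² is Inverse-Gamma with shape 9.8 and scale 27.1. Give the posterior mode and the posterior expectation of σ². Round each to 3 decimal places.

posterior mode = 2.509, posterior expectation = 3.080

Mode = β/(α+1) = 27.1/10.8 = 2.509.
Mean = β/(α−1) = 27.1/8.8 = 3.080.
Mean > mode: the posterior has a right tail.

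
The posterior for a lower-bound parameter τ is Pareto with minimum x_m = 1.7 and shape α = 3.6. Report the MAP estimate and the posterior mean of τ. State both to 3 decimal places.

MAP = 1.700; posterior mean = 2.354

The Pareto density is strictly decreasing on [x_m, ∞), so the mode is x_m = 1.700.
Mean = α·x_m/(α−1) = 3.6·1.7/2.6 = 2.354.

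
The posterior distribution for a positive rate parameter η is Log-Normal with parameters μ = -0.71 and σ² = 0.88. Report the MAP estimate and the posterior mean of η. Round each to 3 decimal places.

Mode = exp(μ − σ²) = exp(-1.59) = 0.204.
Mean = exp(μ + σ²/2) = exp(-0.270) = 0.763.

MAP: 0.204. Posterior mean: 0.763.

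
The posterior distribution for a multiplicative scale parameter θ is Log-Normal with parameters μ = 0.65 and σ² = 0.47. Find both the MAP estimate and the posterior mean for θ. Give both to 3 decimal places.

Mode = exp(μ − σ²) = exp(0.18) = 1.197.
Mean = exp(μ + σ²/2) = exp(0.885) = 2.423.
Right-skewed posterior ⇒ mode < mean.

MAP estimate = 1.197, posterior mean = 2.423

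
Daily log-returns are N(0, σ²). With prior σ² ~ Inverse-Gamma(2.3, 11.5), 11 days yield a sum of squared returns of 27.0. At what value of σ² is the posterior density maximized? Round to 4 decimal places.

Posterior: Inverse-Gamma(shape = 2.3+11/2 = 7.8, scale = 11.5+27.0/2 = 25.0).
Mode = β/(α+1) = 25.0/8.8 = 2.8409.
Mean = β/(α−1) = 25.0/6.8 = 3.6765.
This is the posterior mode — the MAP estimate.

2.8409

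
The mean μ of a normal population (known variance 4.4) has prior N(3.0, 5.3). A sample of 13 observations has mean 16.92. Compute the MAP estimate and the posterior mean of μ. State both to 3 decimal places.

μ_MAP = 16.084, E[μ|data] = 16.084

Posterior for μ is Normal. Precision-weighted mean: (1/5.3·3.0 + 13/4.4·16.92) / (1/5.3 + 13/4.4) = 16.084.
A Normal posterior is symmetric, so mode = mean.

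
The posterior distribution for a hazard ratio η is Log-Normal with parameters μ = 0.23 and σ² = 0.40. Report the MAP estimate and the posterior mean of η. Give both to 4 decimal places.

MAP estimate = 0.8437, posterior mean = 1.5373

Mode = exp(μ − σ²) = exp(-0.17) = 0.8437.
Mean = exp(μ + σ²/2) = exp(0.430) = 1.5373.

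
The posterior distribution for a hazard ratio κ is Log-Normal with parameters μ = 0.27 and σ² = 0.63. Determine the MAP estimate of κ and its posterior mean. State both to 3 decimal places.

κ_MAP = 0.698, E[κ|data] = 1.795

Mode = exp(μ − σ²) = exp(-0.36) = 0.698.
Mean = exp(μ + σ²/2) = exp(0.585) = 1.795.
The posterior is right-skewed, so the mean exceeds the mode.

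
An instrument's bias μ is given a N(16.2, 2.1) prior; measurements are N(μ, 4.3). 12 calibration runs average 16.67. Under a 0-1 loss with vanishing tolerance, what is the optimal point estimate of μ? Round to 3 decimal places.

Posterior for μ is Normal. Precision-weighted mean: (1/2.1·16.2 + 12/4.3·16.67) / (1/2.1 + 12/4.3) = 16.601.
A Normal posterior is symmetric, so mode = mean.
This is the posterior mode — the MAP estimate.

16.601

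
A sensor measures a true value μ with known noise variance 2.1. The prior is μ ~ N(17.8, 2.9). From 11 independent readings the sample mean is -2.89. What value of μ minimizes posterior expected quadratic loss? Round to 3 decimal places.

-1.612

Posterior for μ is Normal. Precision-weighted mean: (1/2.9·17.8 + 11/2.1·-2.89) / (1/2.9 + 11/2.1) = -1.612.
A Normal posterior is symmetric, so mode = mean.
Quadratic loss ⇒ the optimal estimator is the posterior mean.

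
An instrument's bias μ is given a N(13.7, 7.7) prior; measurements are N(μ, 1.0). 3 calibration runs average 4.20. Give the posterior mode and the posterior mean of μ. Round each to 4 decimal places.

MAP: 4.5942. Posterior mean: 4.5942.

Posterior for μ is Normal. Precision-weighted mean: (1/7.7·13.7 + 3/1.0·4.20) / (1/7.7 + 3/1.0) = 4.5942.
A Normal posterior is symmetric, so mode = mean.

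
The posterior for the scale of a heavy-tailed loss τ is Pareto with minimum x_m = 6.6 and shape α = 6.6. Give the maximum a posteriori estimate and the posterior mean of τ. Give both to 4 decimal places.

MAP = 6.6000; posterior mean = 7.7786

The Pareto density is strictly decreasing on [x_m, ∞), so the mode is x_m = 6.6000.
Mean = α·x_m/(α−1) = 6.6·6.6/5.6 = 7.7786.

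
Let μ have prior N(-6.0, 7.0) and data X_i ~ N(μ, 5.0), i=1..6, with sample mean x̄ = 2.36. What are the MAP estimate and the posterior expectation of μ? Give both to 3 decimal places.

μ_MAP = 1.471, E[μ|data] = 1.471

Posterior for μ is Normal. Precision-weighted mean: (1/7.0·-6.0 + 6/5.0·2.36) / (1/7.0 + 6/5.0) = 1.471.
A Normal posterior is symmetric, so mode = mean.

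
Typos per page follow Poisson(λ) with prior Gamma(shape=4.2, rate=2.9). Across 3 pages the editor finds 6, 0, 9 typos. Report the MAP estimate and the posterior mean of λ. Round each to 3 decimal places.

MAP = 3.085, posterior mean = 3.254

Σ counts = 15. Posterior: Gamma(shape = 4.2+15 = 19.2, rate = 2.9+3 = 5.9).
Mode = (α−1)/β = 18.2/5.9 = 3.085.
Mean = α/β = 19.2/5.9 = 3.254.
Right-skewed posterior ⇒ mode < mean.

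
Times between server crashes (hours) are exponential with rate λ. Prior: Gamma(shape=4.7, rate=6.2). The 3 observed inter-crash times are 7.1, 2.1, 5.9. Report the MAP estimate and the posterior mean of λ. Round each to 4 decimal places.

MAP estimate = 0.3146, posterior mean = 0.3615

Σ times = 15.1. Posterior: Gamma(shape = 4.7+3 = 7.7, rate = 6.2+15.1 = 21.3).
Mode = (α−1)/β = 6.7/21.3 = 0.3146.
Mean = α/β = 7.7/21.3 = 0.3615.
Mean > mode: the posterior has a right tail.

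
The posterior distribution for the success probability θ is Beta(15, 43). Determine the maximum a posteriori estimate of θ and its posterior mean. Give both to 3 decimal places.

maximum a posteriori estimate = 0.250, posterior mean = 0.259

Mode = (15−1)/(15+43−2) = 14/56 = 0.250.
Mean = 15/(15+43) = 15/58 = 0.259.
The mean is pulled above the mode by the posterior's right skew.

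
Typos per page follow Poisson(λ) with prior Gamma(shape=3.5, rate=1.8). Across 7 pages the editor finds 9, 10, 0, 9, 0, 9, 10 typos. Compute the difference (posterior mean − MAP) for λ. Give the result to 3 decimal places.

Σ counts = 47. Posterior: Gamma(shape = 3.5+47 = 50.5, rate = 1.8+7 = 8.8).
Mode = (α−1)/β = 49.5/8.8 = 5.625.
Mean = α/β = 50.5/8.8 = 5.739.
Difference = 5.739 − 5.625 = 0.114.
Right-skewed posterior ⇒ mode < mean.

0.114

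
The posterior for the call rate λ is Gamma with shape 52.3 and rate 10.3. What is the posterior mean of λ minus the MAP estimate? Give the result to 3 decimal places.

Mode = (α−1)/β = 51.3/10.3 = 4.981.
Mean = α/β = 52.3/10.3 = 5.078.
Difference = 5.078 − 4.981 = 0.097.
Right-skewed posterior ⇒ mode < mean.

0.097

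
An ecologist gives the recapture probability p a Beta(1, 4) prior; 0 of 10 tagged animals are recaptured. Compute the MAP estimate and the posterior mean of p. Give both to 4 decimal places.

Posterior: Beta(1+0, 4+10) = Beta(1, 14).
Since α = 1 ≤ 1 and β > 1, the Beta density is monotone decreasing on [0,1]; the mode is at 0.
Mean = 1/(1+14) = 0.0667.

MAP = 0.0000, posterior mean = 0.0667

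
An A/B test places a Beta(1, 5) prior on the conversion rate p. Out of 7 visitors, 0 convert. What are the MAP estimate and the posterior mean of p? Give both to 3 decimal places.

Posterior: Beta(1+0, 5+7) = Beta(1, 12).
Since α = 1 ≤ 1 and β > 1, the Beta density is monotone decreasing on [0,1]; the mode is at 0.
Mean = 1/(1+12) = 0.077.

MAP: 0.000. Posterior mean: 0.077.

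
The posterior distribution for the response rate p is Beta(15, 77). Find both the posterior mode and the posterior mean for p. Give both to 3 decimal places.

posterior mode = 0.156, posterior mean = 0.163

Mode = (15−1)/(15+77−2) = 14/90 = 0.156.
Mean = 15/(15+77) = 15/92 = 0.163.
The mean is pulled above the mode by the posterior's right skew.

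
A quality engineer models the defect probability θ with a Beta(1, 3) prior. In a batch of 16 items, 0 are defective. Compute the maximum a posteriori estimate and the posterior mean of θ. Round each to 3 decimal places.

MAP = 0.000; posterior mean = 0.050

Posterior: Beta(1+0, 3+16) = Beta(1, 19).
Since α = 1 ≤ 1 and β > 1, the Beta density is monotone decreasing on [0,1]; the mode is at 0.
Mean = 1/(1+19) = 0.050.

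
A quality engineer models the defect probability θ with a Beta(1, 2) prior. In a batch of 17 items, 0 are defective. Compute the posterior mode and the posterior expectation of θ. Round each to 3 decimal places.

Posterior: Beta(1+0, 2+17) = Beta(1, 19).
Since α = 1 ≤ 1 and β > 1, the Beta density is monotone decreasing on [0,1]; the mode is at 0.
Mean = 1/(1+19) = 0.050.

MAP: 0.000. Posterior mean: 0.050.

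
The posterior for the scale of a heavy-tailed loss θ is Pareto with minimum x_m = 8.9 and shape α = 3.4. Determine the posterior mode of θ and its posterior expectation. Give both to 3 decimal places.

MAP = 8.900, posterior mean = 12.608

The Pareto density is strictly decreasing on [x_m, ∞), so the mode is x_m = 8.900.
Mean = α·x_m/(α−1) = 3.4·8.9/2.4 = 12.608.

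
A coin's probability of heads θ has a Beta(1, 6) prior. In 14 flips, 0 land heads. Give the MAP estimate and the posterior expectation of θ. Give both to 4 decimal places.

MAP = 0.0000, posterior mean = 0.0476

Posterior: Beta(1+0, 6+14) = Beta(1, 20).
Since α = 1 ≤ 1 and β > 1, the Beta density is monotone decreasing on [0,1]; the mode is at 0.
Mean = 1/(1+20) = 0.0476.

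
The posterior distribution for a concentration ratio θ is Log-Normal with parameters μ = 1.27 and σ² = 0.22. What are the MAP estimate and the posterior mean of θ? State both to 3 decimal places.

MAP = 2.858, posterior mean = 3.975

Mode = exp(μ − σ²) = exp(1.05) = 2.858.
Mean = exp(μ + σ²/2) = exp(1.380) = 3.975.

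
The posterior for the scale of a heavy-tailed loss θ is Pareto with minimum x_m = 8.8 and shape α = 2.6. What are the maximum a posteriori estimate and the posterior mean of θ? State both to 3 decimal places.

The Pareto density is strictly decreasing on [x_m, ∞), so the mode is x_m = 8.800.
Mean = α·x_m/(α−1) = 2.6·8.8/1.6 = 14.300.

maximum a posteriori estimate = 8.800, posterior mean = 14.300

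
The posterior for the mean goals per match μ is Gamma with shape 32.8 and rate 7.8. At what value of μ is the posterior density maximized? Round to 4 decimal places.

4.0769

Mode = (α−1)/β = 31.8/7.8 = 4.0769.
Mean = α/β = 32.8/7.8 = 4.2051.
This is the posterior mode — the MAP estimate.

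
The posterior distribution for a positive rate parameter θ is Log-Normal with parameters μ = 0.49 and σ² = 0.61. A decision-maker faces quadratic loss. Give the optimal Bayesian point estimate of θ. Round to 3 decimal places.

Mode = exp(μ − σ²) = exp(-0.12) = 0.887.
Mean = exp(μ + σ²/2) = exp(0.795) = 2.214.
Quadratic loss ⇒ the optimal estimator is the posterior mean.

2.214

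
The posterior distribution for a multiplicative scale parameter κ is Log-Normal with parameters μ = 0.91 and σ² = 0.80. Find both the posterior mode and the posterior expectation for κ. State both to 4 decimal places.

Mode = exp(μ − σ²) = exp(0.11) = 1.1163.
Mean = exp(μ + σ²/2) = exp(1.310) = 3.7062.

posterior mode = 1.1163, posterior expectation = 3.7062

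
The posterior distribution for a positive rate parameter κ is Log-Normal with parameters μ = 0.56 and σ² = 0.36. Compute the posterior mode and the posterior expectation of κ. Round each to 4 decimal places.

Mode = exp(μ − σ²) = exp(0.20) = 1.2214.
Mean = exp(μ + σ²/2) = exp(0.740) = 2.0959.

MAP = 1.2214; posterior mean = 2.0959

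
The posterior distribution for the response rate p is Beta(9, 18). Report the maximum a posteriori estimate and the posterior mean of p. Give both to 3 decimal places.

MAP: 0.320. Posterior mean: 0.333.

Mode = (9−1)/(9+18−2) = 8/25 = 0.320.
Mean = 9/(9+18) = 9/27 = 0.333.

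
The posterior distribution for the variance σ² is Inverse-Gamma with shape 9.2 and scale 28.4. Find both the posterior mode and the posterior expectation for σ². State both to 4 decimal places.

Mode = β/(α+1) = 28.4/10.2 = 2.7843.
Mean = β/(α−1) = 28.4/8.2 = 3.4634.
Right-skewed posterior ⇒ mode < mean.

posterior mode = 2.7843, posterior expectation = 3.4634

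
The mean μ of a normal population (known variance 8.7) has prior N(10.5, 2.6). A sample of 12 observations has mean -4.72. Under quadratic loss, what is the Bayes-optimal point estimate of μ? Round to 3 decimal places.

-1.401

Posterior for μ is Normal. Precision-weighted mean: (1/2.6·10.5 + 12/8.7·-4.72) / (1/2.6 + 12/8.7) = -1.401.
A Normal posterior is symmetric, so mode = mean.
Quadratic loss ⇒ the optimal estimator is the posterior mean.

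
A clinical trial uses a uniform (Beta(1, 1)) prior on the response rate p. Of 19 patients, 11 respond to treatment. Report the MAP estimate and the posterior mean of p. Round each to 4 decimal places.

p_MAP = 0.5789, E[p|data] = 0.5714

Posterior: Beta(1+11, 1+8) = Beta(12, 9).
Mode = (12−1)/(12+9−2) = 11/19 = 0.5789.
With a flat prior the MAP equals the MLE, 11/19.
Mean = 12/(12+9) = 12/21 = 0.5714.
Mode > mean: the posterior has a left tail.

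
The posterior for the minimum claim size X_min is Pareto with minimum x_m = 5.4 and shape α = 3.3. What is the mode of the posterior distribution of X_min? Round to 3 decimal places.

5.400

The Pareto density is strictly decreasing on [x_m, ∞), so the mode is x_m = 5.400.
Mean = α·x_m/(α−1) = 3.3·5.4/2.3 = 7.748.
This is the posterior mode — the MAP estimate.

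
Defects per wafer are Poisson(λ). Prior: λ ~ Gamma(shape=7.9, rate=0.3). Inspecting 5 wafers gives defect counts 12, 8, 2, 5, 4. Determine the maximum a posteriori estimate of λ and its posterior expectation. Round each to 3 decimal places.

Σ counts = 31. Posterior: Gamma(shape = 7.9+31 = 38.9, rate = 0.3+5 = 5.3).
Mode = (α−1)/β = 37.9/5.3 = 7.151.
Mean = α/β = 38.9/5.3 = 7.340.

MAP: 7.151. Posterior mean: 7.340.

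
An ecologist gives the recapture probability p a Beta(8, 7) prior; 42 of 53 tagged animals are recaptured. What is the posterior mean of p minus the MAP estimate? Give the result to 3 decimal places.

Posterior: Beta(8+42, 7+11) = Beta(50, 18).
Mode = (50−1)/(50+18−2) = 49/66 = 0.742.
Mean = 50/(50+18) = 50/68 = 0.735.
Difference = 0.735 − 0.742 = -0.007.
The mean is pulled below the mode by the posterior's left skew.

-0.007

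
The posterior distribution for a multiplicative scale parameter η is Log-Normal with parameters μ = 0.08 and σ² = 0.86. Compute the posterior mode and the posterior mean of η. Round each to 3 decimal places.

Mode = exp(μ − σ²) = exp(-0.78) = 0.458.
Mean = exp(μ + σ²/2) = exp(0.510) = 1.665.

η_MAP = 0.458, E[η|data] = 1.665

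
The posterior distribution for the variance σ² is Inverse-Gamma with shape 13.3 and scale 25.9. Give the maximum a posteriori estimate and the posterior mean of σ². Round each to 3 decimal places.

Mode = β/(α+1) = 25.9/14.3 = 1.811.
Mean = β/(α−1) = 25.9/12.3 = 2.106.
Right-skewed posterior ⇒ mode < mean.

MAP = 1.811; posterior mean = 2.106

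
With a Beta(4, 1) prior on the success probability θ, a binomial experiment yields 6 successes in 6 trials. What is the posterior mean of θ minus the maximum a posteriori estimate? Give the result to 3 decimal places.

-0.091

Posterior: Beta(4+6, 1+0) = Beta(10, 1).
Since β = 1 ≤ 1 and α > 1, the Beta density is monotone increasing on [0,1]; the mode is at 1.
Mean = 10/(10+1) = 0.909.
Difference = 0.909 − 1.000 = -0.091.
The posterior is left-skewed, so the mode exceeds the mean.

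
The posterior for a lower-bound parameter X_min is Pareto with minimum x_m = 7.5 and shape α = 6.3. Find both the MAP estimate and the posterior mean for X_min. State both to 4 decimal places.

MAP: 7.5000. Posterior mean: 8.9151.

The Pareto density is strictly decreasing on [x_m, ∞), so the mode is x_m = 7.5000.
Mean = α·x_m/(α−1) = 6.3·7.5/5.3 = 8.9151.
Right-skewed posterior ⇒ mode < mean.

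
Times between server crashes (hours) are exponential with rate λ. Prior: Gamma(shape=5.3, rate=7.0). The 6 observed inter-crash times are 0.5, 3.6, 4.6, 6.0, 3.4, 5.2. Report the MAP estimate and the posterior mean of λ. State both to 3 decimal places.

MAP = 0.340, posterior mean = 0.373

Σ times = 23.3. Posterior: Gamma(shape = 5.3+6 = 11.3, rate = 7.0+23.3 = 30.3).
Mode = (α−1)/β = 10.3/30.3 = 0.340.
Mean = α/β = 11.3/30.3 = 0.373.
Mean > mode: the posterior has a right tail.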